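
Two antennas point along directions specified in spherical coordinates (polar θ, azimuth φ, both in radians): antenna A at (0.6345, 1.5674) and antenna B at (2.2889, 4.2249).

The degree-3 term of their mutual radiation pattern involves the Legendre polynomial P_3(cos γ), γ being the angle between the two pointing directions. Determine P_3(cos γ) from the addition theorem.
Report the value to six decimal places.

-0.591127

Summing Y*_{l m}(θ₁,φ₁)·Y_{l m}(θ₂,φ₂) over m ∈ [−3, 3]; prefactor 4π/(2·3+1) = 1.795196:
  term(m=-3) = (-0.001831, -0.015376)   from Y*(Ω₁)=(-0.000885, -0.086899), Y(Ω₂)=(0.177131, -0.019264)
  term(m=-2) = (-0.062509, -0.090859)   from Y*(Ω₁)=(-0.289207, 0.001965), Y(Ω₂)=(0.213995, 0.315619)
  term(m=-1) = (-0.107795, -0.056681)   from Y*(Ω₁)=(0.001459, 0.429713), Y(Ω₂)=(-0.132755, 0.250403)
  term(m=+0) = (0.014987, 0.000000)   from Y*(Ω₁)=(0.073059, -0.000000), Y(Ω₂)=(0.205133, 0.000000)
  term(m=+1) = (-0.107795, 0.056681)   from Y*(Ω₁)=(-0.001459, 0.429713), Y(Ω₂)=(0.132755, 0.250403)
  term(m=+2) = (-0.062509, 0.090859)   from Y*(Ω₁)=(-0.289207, -0.001965), Y(Ω₂)=(0.213995, -0.315619)
  term(m=+3) = (-0.001831, 0.015376)   from Y*(Ω₁)=(0.000885, -0.086899), Y(Ω₂)=(-0.177131, -0.019264)
Total Σ_m = (-0.329283, -0.000000). Multiply by 1.795196: (-0.591127, -0.000000). P_3(cos γ) = -0.591127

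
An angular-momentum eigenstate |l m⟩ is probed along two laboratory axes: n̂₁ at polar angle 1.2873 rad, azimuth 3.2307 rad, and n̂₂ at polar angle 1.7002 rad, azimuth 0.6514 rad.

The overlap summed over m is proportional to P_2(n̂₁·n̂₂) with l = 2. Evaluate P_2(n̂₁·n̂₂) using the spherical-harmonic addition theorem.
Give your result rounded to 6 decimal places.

Summing Y*_{l m}(θ₁,φ₁)·Y_{l m}(θ₂,φ₂) over m ∈ [−2, 2]; prefactor 4π/(2·2+1) = 2.513274:
  m=-2: 0.35041 + 0.06312j × 0.10058 - 0.36628j = 0.05836 - 0.12200j  (running Σ = 0.05836 - 0.12200j)
  m=-1: -0.20664 - 0.01846j × -0.07862 + 0.05994j = 0.01735 - 0.01093j  (running Σ = 0.07572 - 0.13294j)
  m=0: -0.24136 + 0.00000j × -0.29964 + 0.00000j = 0.07232 + 0.00000j  (running Σ = 0.14804 - 0.13294j)
  m=1: 0.20664 - 0.01846j × 0.07862 + 0.05994j = 0.01735 + 0.01093j  (running Σ = 0.16539 - 0.12200j)
  m=2: 0.35041 - 0.06312j × 0.10058 + 0.36628j = 0.05836 + 0.12200j  (running Σ = 0.22375 + 0.00000j)
Total Σ_m = 0.22375 + 0.00000j. Multiply by 2.513274: 0.56235 + 0.00000j. P_2(cos γ) = 0.562355

0.562355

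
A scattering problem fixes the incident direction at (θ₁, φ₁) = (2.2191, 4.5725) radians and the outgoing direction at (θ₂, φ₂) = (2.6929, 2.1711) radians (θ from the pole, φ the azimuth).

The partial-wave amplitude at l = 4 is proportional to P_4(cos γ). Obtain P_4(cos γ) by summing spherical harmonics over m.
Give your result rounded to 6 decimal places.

Summing Y*_{l m}(θ₁,φ₁)·Y_{l m}(θ₂,φ₂) over m ∈ [−4, 4]; prefactor 4π/(2·4+1) = 1.396263:
  term(m=-4) = -0.00275 - 0.00050j   from Y*(Ω₁)=0.15141 - 0.09483j, Y(Ω₂)=-0.01157 - 0.01057j
  term(m=-3) = 0.02132 + 0.02806j   from Y*(Ω₁)=-0.15597 - 0.34957j, Y(Ω₂)=-0.08963 + 0.02100j
  term(m=-2) = 0.00878 - 0.09686j   from Y*(Ω₁)=-0.31712 + 0.09111j, Y(Ω₂)=-0.10665 + 0.27480j
  term(m=-1) = 0.03734 - 0.03411j   from Y*(Ω₁)=-0.01421 - 0.10094j, Y(Ω₂)=0.28022 + 0.40933j
  term(m=+0) = -0.06296 + 0.00000j   from Y*(Ω₁)=-0.34755 + 0.00000j, Y(Ω₂)=0.18115 + 0.00000j
  term(m=+1) = 0.03734 + 0.03411j   from Y*(Ω₁)=0.01421 - 0.10094j, Y(Ω₂)=-0.28022 + 0.40933j
  term(m=+2) = 0.00878 + 0.09686j   from Y*(Ω₁)=-0.31712 - 0.09111j, Y(Ω₂)=-0.10665 - 0.27480j
  term(m=+3) = 0.02132 - 0.02806j   from Y*(Ω₁)=0.15597 - 0.34957j, Y(Ω₂)=0.08963 + 0.02100j
  term(m=+4) = -0.00275 + 0.00050j   from Y*(Ω₁)=0.15141 + 0.09483j, Y(Ω₂)=-0.01157 + 0.01057j
Σ over m = 0.06641 - 0.00000j; ×(4π/9) → 0.09273 - 0.00000j. Real part: 0.092726

0.092726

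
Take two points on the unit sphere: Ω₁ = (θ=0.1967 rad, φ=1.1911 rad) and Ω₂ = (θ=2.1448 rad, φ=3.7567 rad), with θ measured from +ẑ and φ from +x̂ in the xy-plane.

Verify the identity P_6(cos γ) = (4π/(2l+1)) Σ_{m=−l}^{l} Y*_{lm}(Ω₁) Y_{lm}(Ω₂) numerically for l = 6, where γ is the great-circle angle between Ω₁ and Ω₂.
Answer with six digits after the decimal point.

Addition theorem: P_6(cos γ) = (4π/13) Σ_m Y*_{lm}(Ω₁) Y_{lm}(Ω₂), m = −6…6:
  m=-6: +0.000017+0.000020i × -0.144488+0.088398i = -0.000004-0.000001i  (running Σ = -0.000004-0.000001i)
  m=-5: +0.000443-0.000151i × -0.378592-0.025045i = -0.000171+0.000046i  (running Σ = -0.000176+0.000045i)
  m=-4: +0.000259-0.004979i × -0.309166-0.250606i = -0.001328+0.001474i  (running Σ = -0.001504+0.001519i)
  m=-3: -0.032829-0.015124i × -0.013815-0.049053i = -0.000288+0.001819i  (running Σ = -0.001792+0.003338i)
  m=-2: -0.128246+0.121743i × -0.110348+0.311375i = -0.023756-0.053367i  (running Σ = -0.025548-0.050028i)
  m=-1: +0.195297+0.489392i × -0.149824+0.105858i = -0.081066-0.052649i  (running Σ = -0.106615-0.102677i)
  m=0: +0.643441-0.000000i × +0.285780+0.000000i = +0.183883+0.000000i  (running Σ = +0.077268-0.102677i)
  m=1: -0.195297+0.489392i × +0.149824+0.105858i = -0.081066+0.052649i  (running Σ = -0.003798-0.050028i)
  m=2: -0.128246-0.121743i × -0.110348-0.311375i = -0.023756+0.053367i  (running Σ = -0.027554+0.003338i)
  m=3: +0.032829-0.015124i × +0.013815-0.049053i = -0.000288-0.001819i  (running Σ = -0.027843+0.001519i)
  m=4: +0.000259+0.004979i × -0.309166+0.250606i = -0.001328-0.001474i  (running Σ = -0.029171+0.000045i)
  m=5: -0.000443-0.000151i × +0.378592-0.025045i = -0.000171-0.000046i  (running Σ = -0.029342-0.000001i)
  m=6: +0.000017-0.000020i × -0.144488-0.088398i = -0.000004+0.000001i  (running Σ = -0.029346+0.000000i)
Accumulated sum -0.029346+0.000000i; after 4π/(2l+1) scaling, -0.028367+0.000000i ⇒ P_6 = -0.028367

-0.028367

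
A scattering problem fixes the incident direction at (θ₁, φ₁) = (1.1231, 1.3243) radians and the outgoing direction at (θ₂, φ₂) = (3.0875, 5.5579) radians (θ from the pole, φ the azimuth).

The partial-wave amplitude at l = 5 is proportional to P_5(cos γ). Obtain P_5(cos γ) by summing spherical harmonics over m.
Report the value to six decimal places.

Term-by-term m-sum for l=5 (normalisation 4π/11 = 1.142397):
  m=-5: Y*=(0.260615, 0.091695)  Y=(-0.000000, -0.000000)  product (-0.000000, -0.000000)
  m=-4: Y*=(0.231607, -0.349824)  Y=(0.000012, -0.000003)  product (0.000002, -0.000005)
  m=-3: Y*=(-0.117246, -0.128537)  Y=(-0.000248, 0.000359)  product (0.000075, -0.000010)
  m=-2: Y*=(0.229932, -0.123528)  Y=(-0.001181, -0.009779)  product (-0.001480, -0.002103)
  m=-1: Y*=(-0.062423, -0.248090)  Y=(0.102606, 0.090957)  product (0.016160, -0.031133)
  m=+0: Y*=(0.207304, -0.000000)  Y=(-0.915181, 0.000000)  product (-0.189721, 0.000000)
  m=+1: Y*=(0.062423, -0.248090)  Y=(-0.102606, 0.090957)  product (0.016160, 0.031133)
  m=+2: Y*=(0.229932, 0.123528)  Y=(-0.001181, 0.009779)  product (-0.001480, 0.002103)
  m=+3: Y*=(0.117246, -0.128537)  Y=(0.000248, 0.000359)  product (0.000075, 0.000010)
  m=+4: Y*=(0.231607, 0.349824)  Y=(0.000012, 0.000003)  product (0.000002, 0.000005)
  m=+5: Y*=(-0.260615, 0.091695)  Y=(0.000000, -0.000000)  product (-0.000000, 0.000000)
Accumulated sum (-0.160206, -0.000000); after 4π/(2l+1) scaling, (-0.183018, -0.000000) ⇒ P_5 = -0.183018

-0.183018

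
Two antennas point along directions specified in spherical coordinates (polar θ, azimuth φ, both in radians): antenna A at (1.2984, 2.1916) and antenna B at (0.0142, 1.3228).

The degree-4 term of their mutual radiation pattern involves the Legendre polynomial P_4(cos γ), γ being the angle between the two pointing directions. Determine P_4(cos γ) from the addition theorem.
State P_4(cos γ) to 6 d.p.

Expand P_4 via completeness: Σ_{m} conj(Y_{4,m}) at Ω₁ times Y_{4,m} at Ω₂ —
  term(m=-4) = (-0.000000, -0.000000)   from Y*(Ω₁)=(-0.301198, 0.232979), Y(Ω₂)=(0.000000, 0.000000)
  term(m=-3) = (-0.000001, 0.000001)   from Y*(Ω₁)=(0.288156, 0.086496), Y(Ω₂)=(-0.000002, 0.000003)
  term(m=-2) = (0.000010, -0.000061)   from Y*(Ω₁)=(0.049488, 0.144863), Y(Ω₂)=(-0.000356, -0.000193)
  term(m=-1) = (-0.005301, -0.006268)   from Y*(Ω₁)=(0.177792, -0.248617), Y(Ω₂)=(0.006593, -0.026037)
  term(m=+0) = (0.090498, 0.000000)   from Y*(Ω₁)=(0.107044, -0.000000), Y(Ω₂)=(0.845431, 0.000000)
  term(m=+1) = (-0.005301, 0.006268)   from Y*(Ω₁)=(-0.177792, -0.248617), Y(Ω₂)=(-0.006593, -0.026037)
  term(m=+2) = (0.000010, 0.000061)   from Y*(Ω₁)=(0.049488, -0.144863), Y(Ω₂)=(-0.000356, 0.000193)
  term(m=+3) = (-0.000001, -0.000001)   from Y*(Ω₁)=(-0.288156, 0.086496), Y(Ω₂)=(0.000002, 0.000003)
  term(m=+4) = (-0.000000, 0.000000)   from Y*(Ω₁)=(-0.301198, -0.232979), Y(Ω₂)=(0.000000, -0.000000)
Accumulated sum (0.079915, 0.000000); after 4π/(2l+1) scaling, (0.111582, 0.000000) ⇒ P_4 = 0.111582

0.111582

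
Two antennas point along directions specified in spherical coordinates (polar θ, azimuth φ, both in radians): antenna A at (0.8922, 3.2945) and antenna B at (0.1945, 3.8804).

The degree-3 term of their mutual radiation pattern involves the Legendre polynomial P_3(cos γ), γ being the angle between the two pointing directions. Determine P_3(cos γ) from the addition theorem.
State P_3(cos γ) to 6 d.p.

-0.093730

Term-by-term m-sum for l=3 (normalisation 4π/7 = 1.795196):
  m=-3: Y*=-0.17647 - 0.08715j  Y=0.00181 + 0.00241j  product -0.00011 - 0.00058j
  m=-2: Y*=0.37071 + 0.11704j  Y=0.00349 - 0.03729j  product 0.00566 - 0.01342j
  m=-1: Y*=-0.24120 - 0.03717j  Y=-0.17608 + 0.16040j  product 0.04843 - 0.03214j
  m=+0: Y*=-0.24126 + 0.00000j  Y=0.66389 + 0.00000j  product -0.16017 + 0.00000j
  m=+1: Y*=0.24120 - 0.03717j  Y=0.17608 + 0.16040j  product 0.04843 + 0.03214j
  m=+2: Y*=0.37071 - 0.11704j  Y=0.00349 + 0.03729j  product 0.00566 + 0.01342j
  m=+3: Y*=0.17647 - 0.08715j  Y=-0.00181 + 0.00241j  product -0.00011 + 0.00058j
Total Σ_m = -0.05221 - 0.00000j. Multiply by 1.795196: -0.09373 - 0.00000j. P_3(cos γ) = -0.093730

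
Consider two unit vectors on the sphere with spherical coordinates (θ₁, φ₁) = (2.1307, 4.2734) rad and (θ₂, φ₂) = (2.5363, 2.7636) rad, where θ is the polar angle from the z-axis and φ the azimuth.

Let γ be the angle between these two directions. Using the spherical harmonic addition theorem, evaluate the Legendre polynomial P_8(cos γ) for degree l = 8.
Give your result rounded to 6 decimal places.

-0.159986

Expand P_8 via completeness: Σ_{m} conj(Y_{8,m}) at Ω₁ times Y_{8,m} at Ω₂ —
  [-8]  conj(Y_{8,-8})(Ω₁) = -0.127646+0.049556i ; Y_{8,-8}(Ω₂) = -0.005624+0.000665i ; Δ = +0.000685-0.000364i
  [-7]  conj(Y_{8,-7})(Ω₁) = -0.023557+0.342505i ; Y_{8,-7}(Ω₂) = -0.028800+0.015571i ; Δ = -0.004655-0.010231i
  [-6]  conj(Y_{8,-6})(Ω₁) = +0.393290+0.218783i ; Y_{8,-6}(Ω₂) = -0.074995+0.089552i ; Δ = -0.049087+0.018812i
  [-5]  conj(Y_{8,-5})(Ω₁) = +0.188412-0.135692i ; Y_{8,-5}(Ω₂) = -0.089397+0.270520i ; Δ = +0.019864+0.063100i
  [-4]  conj(Y_{8,-4})(Ω₁) = +0.037307+0.199175i ; Y_{8,-4}(Ω₂) = +0.027399+0.465221i ; Δ = -0.091638+0.022813i
  [-3]  conj(Y_{8,-3})(Ω₁) = +0.336209+0.087221i ; Y_{8,-3}(Ω₂) = +0.182070+0.389955i ; Δ = +0.027201+0.146987i
  [-2]  conj(Y_{8,-2})(Ω₁) = -0.020703+0.024941i ; Y_{8,-2}(Ω₂) = +0.010928+0.010303i ; Δ = -0.000483+0.000059i
  [-1]  conj(Y_{8,-1})(Ω₁) = +0.147476+0.314082i ; Y_{8,-1}(Ω₂) = -0.378744-0.150394i ; Δ = -0.008619-0.141136i
  [+0]  conj(Y_{8,0})(Ω₁) = +0.019303-0.000000i ; Y_{8,0}(Ω₂) = -0.153624+0.000000i ; Δ = -0.002965+0.000000i
  [+1]  conj(Y_{8,1})(Ω₁) = -0.147476+0.314082i ; Y_{8,1}(Ω₂) = +0.378744-0.150394i ; Δ = -0.008619+0.141136i
  [+2]  conj(Y_{8,2})(Ω₁) = -0.020703-0.024941i ; Y_{8,2}(Ω₂) = +0.010928-0.010303i ; Δ = -0.000483-0.000059i
  [+3]  conj(Y_{8,3})(Ω₁) = -0.336209+0.087221i ; Y_{8,3}(Ω₂) = -0.182070+0.389955i ; Δ = +0.027201-0.146987i
  [+4]  conj(Y_{8,4})(Ω₁) = +0.037307-0.199175i ; Y_{8,4}(Ω₂) = +0.027399-0.465221i ; Δ = -0.091638-0.022813i
  [+5]  conj(Y_{8,5})(Ω₁) = -0.188412-0.135692i ; Y_{8,5}(Ω₂) = +0.089397+0.270520i ; Δ = +0.019864-0.063100i
  [+6]  conj(Y_{8,6})(Ω₁) = +0.393290-0.218783i ; Y_{8,6}(Ω₂) = -0.074995-0.089552i ; Δ = -0.049087-0.018812i
  [+7]  conj(Y_{8,7})(Ω₁) = +0.023557+0.342505i ; Y_{8,7}(Ω₂) = +0.028800+0.015571i ; Δ = -0.004655+0.010231i
  [+8]  conj(Y_{8,8})(Ω₁) = -0.127646-0.049556i ; Y_{8,8}(Ω₂) = -0.005624-0.000665i ; Δ = +0.000685+0.000364i
Accumulated sum -0.216431-0.000000i; after 4π/(2l+1) scaling, -0.159986-0.000000i ⇒ P_8 = -0.159986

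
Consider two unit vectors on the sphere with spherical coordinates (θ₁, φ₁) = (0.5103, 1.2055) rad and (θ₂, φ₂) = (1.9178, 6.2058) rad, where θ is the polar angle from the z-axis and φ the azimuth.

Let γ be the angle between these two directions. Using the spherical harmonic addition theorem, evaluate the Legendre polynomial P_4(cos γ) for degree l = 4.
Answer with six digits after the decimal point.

0.274604

Expand P_4 via completeness: Σ_{m} conj(Y_{4,m}) at Ω₁ times Y_{4,m} at Ω₂ —
  m=-4: +0.002755-0.025036i × +0.329641+0.105426i = +0.003548-0.007963i  (running Σ = +0.003548-0.007963i)
  m=-3: -0.113188-0.058196i × -0.344505-0.081447i = +0.034254+0.029268i  (running Σ = +0.037802+0.021305i)
  m=-2: -0.257372+0.230602i × -0.055657-0.008683i = +0.016327-0.010600i  (running Σ = +0.054129+0.010706i)
  m=-1: +0.167828+0.438809i × +0.330415+0.025620i = +0.044210+0.149289i  (running Σ = +0.098339+0.159994i)
  m=0: +0.047517-0.000000i × -0.000158+0.000000i = -0.000008+0.000000i  (running Σ = +0.098331+0.159994i)
  m=1: -0.167828+0.438809i × -0.330415+0.025620i = +0.044210-0.149289i  (running Σ = +0.142542+0.010706i)
  m=2: -0.257372-0.230602i × -0.055657+0.008683i = +0.016327+0.010600i  (running Σ = +0.158869+0.021305i)
  m=3: +0.113188-0.058196i × +0.344505-0.081447i = +0.034254-0.029268i  (running Σ = +0.193123-0.007963i)
  m=4: +0.002755+0.025036i × +0.329641-0.105426i = +0.003548+0.007963i  (running Σ = +0.196670+0.000000i)
Accumulated sum +0.196670+0.000000i; after 4π/(2l+1) scaling, +0.274604+0.000000i ⇒ P_4 = 0.274604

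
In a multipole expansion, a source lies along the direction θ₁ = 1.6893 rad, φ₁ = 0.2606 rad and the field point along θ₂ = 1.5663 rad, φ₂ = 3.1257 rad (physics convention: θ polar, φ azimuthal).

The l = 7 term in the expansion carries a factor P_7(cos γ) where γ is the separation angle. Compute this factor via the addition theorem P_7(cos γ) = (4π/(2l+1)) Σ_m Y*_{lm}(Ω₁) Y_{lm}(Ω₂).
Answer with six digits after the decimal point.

Term-by-term m-sum for l=7 (normalisation 4π/15 = 0.837758):
  m=-7: -0.11933 + 0.46080j × -0.49691 - 0.05551j = 0.08488 - 0.22235j  (running Σ = 0.08488 - 0.22235j)
  m=-6: -0.00153 - 0.21205j × 0.00837 + 0.00080j = 0.00016 - 0.00178j  (running Σ = 0.08503 - 0.22413j)
  m=-5: -0.07670 - 0.27954j × 0.36566 + 0.02912j = -0.01991 - 0.10445j  (running Σ = 0.06513 - 0.32858j)
  m=-4: 0.11985 + 0.20531j × -0.00988 - 0.00063j = -0.00105 - 0.00210j  (running Σ = 0.06407 - 0.33068j)
  m=-3: 0.16184 + 0.16068j × -0.33136 - 0.01581j = -0.05109 - 0.05580j  (running Σ = 0.01298 - 0.38649j)
  m=-2: -0.21338 - 0.12251j × 0.01055 + 0.00034j = -0.00221 - 0.00136j  (running Σ = 0.01077 - 0.38785j)
  m=-1: -0.19664 - 0.05244j × 0.31915 + 0.00507j = -0.06249 - 0.01773j  (running Σ = -0.05172 - 0.40558j)
  m=0: 0.24809 + 0.00000j × -0.01074 + 0.00000j = -0.00267 + 0.00000j  (running Σ = -0.05438 - 0.40558j)
  m=1: 0.19664 - 0.05244j × -0.31915 + 0.00507j = -0.06249 + 0.01773j  (running Σ = -0.11687 - 0.38785j)
  m=2: -0.21338 + 0.12251j × 0.01055 - 0.00034j = -0.00221 + 0.00136j  (running Σ = -0.11908 - 0.38649j)
  m=3: -0.16184 + 0.16068j × 0.33136 - 0.01581j = -0.05109 + 0.05580j  (running Σ = -0.17017 - 0.33068j)
  m=4: 0.11985 - 0.20531j × -0.00988 + 0.00063j = -0.00105 + 0.00210j  (running Σ = -0.17123 - 0.32858j)
  m=5: 0.07670 - 0.27954j × -0.36566 + 0.02912j = -0.01991 + 0.10445j  (running Σ = -0.19113 - 0.22413j)
  m=6: -0.00153 + 0.21205j × 0.00837 - 0.00080j = 0.00016 + 0.00178j  (running Σ = -0.19098 - 0.22235j)
  m=7: 0.11933 + 0.46080j × 0.49691 - 0.05551j = 0.08488 + 0.22235j  (running Σ = -0.10610 + 0.00000j)
Total Σ_m = -0.10610 + 0.00000j. Multiply by 0.837758: -0.08888 + 0.00000j. P_7(cos γ) = -0.088884

-0.088884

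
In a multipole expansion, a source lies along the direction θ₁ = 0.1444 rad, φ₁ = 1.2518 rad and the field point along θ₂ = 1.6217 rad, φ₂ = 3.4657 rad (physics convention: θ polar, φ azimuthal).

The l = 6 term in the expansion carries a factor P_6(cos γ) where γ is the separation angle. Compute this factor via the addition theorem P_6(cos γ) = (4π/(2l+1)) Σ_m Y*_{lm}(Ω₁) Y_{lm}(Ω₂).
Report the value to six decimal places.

Expand P_6 via completeness: Σ_{m} conj(Y_{6,m}) at Ω₁ times Y_{6,m} at Ω₂ —
  m=-6: Y*=(0.000001, 0.000004)  Y=(-0.175056, -0.446233)  product (0.000002, -0.000001)
  m=-5: Y*=(0.000102, -0.000002)  Y=(-0.004206, -0.084493)  product (-0.000001, -0.000009)
  m=-4: Y*=(0.000434, -0.001430)  Y=(-0.093427, 0.331931)  product (0.000434, 0.000278)
  m=-3: Y*=(-0.012203, -0.008599)  Y=(-0.055271, 0.081054)  product (0.001371, -0.000514)
  m=-2: Y*=(-0.081372, 0.060332)  Y=(0.246949, -0.187037)  product (-0.008811, 0.030118)
  m=-1: Y*=(0.133732, 0.404911)  Y=(0.097688, -0.032819)  product (0.026353, 0.035166)
  m=+0: Y*=(0.806139, -0.000000)  Y=(-0.300699, 0.000000)  product (-0.242405, 0.000000)
  m=+1: Y*=(-0.133732, 0.404911)  Y=(-0.097688, -0.032819)  product (0.026353, -0.035166)
  m=+2: Y*=(-0.081372, -0.060332)  Y=(0.246949, 0.187037)  product (-0.008811, -0.030118)
  m=+3: Y*=(0.012203, -0.008599)  Y=(0.055271, 0.081054)  product (0.001371, 0.000514)
  m=+4: Y*=(0.000434, 0.001430)  Y=(-0.093427, -0.331931)  product (0.000434, -0.000278)
  m=+5: Y*=(-0.000102, -0.000002)  Y=(0.004206, -0.084493)  product (-0.000001, 0.000009)
  m=+6: Y*=(0.000001, -0.000004)  Y=(-0.175056, 0.446233)  product (0.000002, 0.000001)
Σ over m = (-0.203708, -0.000000); ×(4π/13) → (-0.196913, -0.000000). Real part: -0.196913

-0.196913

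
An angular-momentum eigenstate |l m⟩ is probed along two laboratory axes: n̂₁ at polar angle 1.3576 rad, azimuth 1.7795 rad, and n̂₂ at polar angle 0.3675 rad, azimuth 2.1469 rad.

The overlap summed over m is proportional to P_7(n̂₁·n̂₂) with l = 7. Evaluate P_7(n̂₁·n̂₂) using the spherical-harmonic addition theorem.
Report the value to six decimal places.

Summing Y*_{l m}(θ₁,φ₁)·Y_{l m}(θ₂,φ₂) over m ∈ [−7, 7]; prefactor 4π/(2·7+1) = 0.837758:
  term(m=-7) = (-0.000139, -0.000089)   from Y*(Ω₁)=(0.423407, -0.046708), Y(Ω₂)=(-0.000301, -0.000243)
  term(m=-6) = (-0.000767, -0.001044)   from Y*(Ω₁)=(-0.108073, -0.327686), Y(Ω₂)=(0.003571, -0.001164)
  term(m=-5) = (0.000816, 0.002992)   from Y*(Ω₁)=(0.118208, -0.068829), Y(Ω₂)=(-0.005853, 0.021906)
  term(m=-4) = (-0.003287, 0.032368)   from Y*(Ω₁)=(-0.229985, -0.253917), Y(Ω₂)=(-0.063586, -0.070537)
  term(m=-3) = (0.004288, -0.008472)   from Y*(Ω₁)=(0.020089, -0.027778), Y(Ω₂)=(0.273561, -0.043450)
  term(m=-2) = (0.126766, -0.114545)   from Y*(Ω₁)=(-0.299541, -0.132836), Y(Ω₂)=(-0.211937, 0.476390)
  term(m=-1) = (0.002471, -0.000951)   from Y*(Ω₁)=(-0.001166, 0.005504), Y(Ω₂)=(-0.256405, -0.394704)
  term(m=+0) = (0.059553, 0.000000)   from Y*(Ω₁)=(-0.321444, -0.000000), Y(Ω₂)=(-0.185267, 0.000000)
  term(m=+1) = (0.002471, 0.000951)   from Y*(Ω₁)=(0.001166, 0.005504), Y(Ω₂)=(0.256405, -0.394704)
  term(m=+2) = (0.126766, 0.114545)   from Y*(Ω₁)=(-0.299541, 0.132836), Y(Ω₂)=(-0.211937, -0.476390)
  term(m=+3) = (0.004288, 0.008472)   from Y*(Ω₁)=(-0.020089, -0.027778), Y(Ω₂)=(-0.273561, -0.043450)
  term(m=+4) = (-0.003287, -0.032368)   from Y*(Ω₁)=(-0.229985, 0.253917), Y(Ω₂)=(-0.063586, 0.070537)
  term(m=+5) = (0.000816, -0.002992)   from Y*(Ω₁)=(-0.118208, -0.068829), Y(Ω₂)=(0.005853, 0.021906)
  term(m=+6) = (-0.000767, 0.001044)   from Y*(Ω₁)=(-0.108073, 0.327686), Y(Ω₂)=(0.003571, 0.001164)
  term(m=+7) = (-0.000139, 0.000089)   from Y*(Ω₁)=(-0.423407, -0.046708), Y(Ω₂)=(0.000301, -0.000243)
Accumulated sum (0.319850, -0.000000); after 4π/(2l+1) scaling, (0.267957, -0.000000) ⇒ P_7 = 0.267957

0.267957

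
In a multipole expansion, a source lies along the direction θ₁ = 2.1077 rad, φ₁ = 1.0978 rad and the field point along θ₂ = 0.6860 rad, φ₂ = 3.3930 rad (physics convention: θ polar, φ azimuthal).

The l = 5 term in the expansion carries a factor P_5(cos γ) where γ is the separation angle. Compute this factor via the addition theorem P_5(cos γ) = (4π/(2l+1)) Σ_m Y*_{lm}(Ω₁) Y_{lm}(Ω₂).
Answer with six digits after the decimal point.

0.418606

Expand P_5 via completeness: Σ_{m} conj(Y_{5,m}) at Ω₁ times Y_{5,m} at Ω₂ —
  term(m=-5) = +0.004757+0.009128i   from Y*(Ω₁)=+0.152402-0.155105i, Y(Ω₂)=-0.014610+0.045025i
  term(m=-4) = +0.072625+0.018079i   from Y*(Ω₁)=+0.129214+0.388368i, Y(Ω₂)=+0.097929-0.154420i
  term(m=-3) = +0.094535-0.065011i   from Y*(Ω₁)=-0.293890-0.044961i, Y(Ω₂)=-0.281244+0.264233i
  term(m=-2) = -0.007022+0.057275i   from Y*(Ω₁)=-0.080560+0.111705i, Y(Ω₂)=+0.367123-0.201904i
  term(m=-1) = +0.006618+0.007479i   from Y*(Ω₁)=-0.153624-0.300199i, Y(Ω₂)=-0.028684+0.007367i
  term(m=+0) = +0.023399+0.000000i   from Y*(Ω₁)=-0.059759-0.000000i, Y(Ω₂)=-0.391563+0.000000i
  term(m=+1) = +0.006618-0.007479i   from Y*(Ω₁)=+0.153624-0.300199i, Y(Ω₂)=+0.028684+0.007367i
  term(m=+2) = -0.007022-0.057275i   from Y*(Ω₁)=-0.080560-0.111705i, Y(Ω₂)=+0.367123+0.201904i
  term(m=+3) = +0.094535+0.065011i   from Y*(Ω₁)=+0.293890-0.044961i, Y(Ω₂)=+0.281244+0.264233i
  term(m=+4) = +0.072625-0.018079i   from Y*(Ω₁)=+0.129214-0.388368i, Y(Ω₂)=+0.097929+0.154420i
  term(m=+5) = +0.004757-0.009128i   from Y*(Ω₁)=-0.152402-0.155105i, Y(Ω₂)=+0.014610+0.045025i
Accumulated sum +0.366428-0.000000i; after 4π/(2l+1) scaling, +0.418606-0.000000i ⇒ P_5 = 0.418606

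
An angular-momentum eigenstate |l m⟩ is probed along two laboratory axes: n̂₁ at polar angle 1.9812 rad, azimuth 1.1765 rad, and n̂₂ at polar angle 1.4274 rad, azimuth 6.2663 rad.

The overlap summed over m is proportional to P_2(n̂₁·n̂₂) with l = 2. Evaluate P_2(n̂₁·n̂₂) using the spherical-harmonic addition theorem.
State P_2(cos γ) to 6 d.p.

-0.384550

Term-by-term m-sum for l=2 (normalisation 4π/5 = 2.513274):
  [-2]  conj(Y_{2,-2})(Ω₁) = -0.228923+0.230390i ; Y_{2,-2}(Ω₂) = +0.378170+0.012776i ; Δ = -0.089515+0.084202i
  [-1]  conj(Y_{2,-1})(Ω₁) = -0.108577-0.260948i ; Y_{2,-1}(Ω₂) = +0.109253+0.001845i ; Δ = -0.011381-0.028710i
  [+0]  conj(Y_{2,0})(Ω₁) = -0.164775-0.000000i ; Y_{2,0}(Ω₂) = -0.296069+0.000000i ; Δ = +0.048785+0.000000i
  [+1]  conj(Y_{2,1})(Ω₁) = +0.108577-0.260948i ; Y_{2,1}(Ω₂) = -0.109253+0.001845i ; Δ = -0.011381+0.028710i
  [+2]  conj(Y_{2,2})(Ω₁) = -0.228923-0.230390i ; Y_{2,2}(Ω₂) = +0.378170-0.012776i ; Δ = -0.089515-0.084202i
Accumulated sum -0.153008+0.000000i; after 4π/(2l+1) scaling, -0.384550+0.000000i ⇒ P_2 = -0.384550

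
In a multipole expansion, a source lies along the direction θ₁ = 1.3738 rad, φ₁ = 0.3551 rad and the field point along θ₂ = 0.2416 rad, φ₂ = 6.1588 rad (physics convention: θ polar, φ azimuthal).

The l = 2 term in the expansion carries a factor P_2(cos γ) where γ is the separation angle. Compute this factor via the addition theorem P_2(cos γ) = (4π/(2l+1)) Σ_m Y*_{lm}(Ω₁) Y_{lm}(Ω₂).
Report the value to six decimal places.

Expand P_2 via completeness: Σ_{m} conj(Y_{2,m}) at Ω₁ times Y_{2,m} at Ω₂ —
  m=-2: Y*=+0.281665+0.242197i  Y=+0.021431+0.005444i  product +0.004718+0.006724i
  m=-1: Y*=+0.139031+0.051555i  Y=+0.178082+0.022266i  product +0.023611+0.012277i
  m=+0: Y*=-0.279145-0.000000i  Y=+0.576621+0.000000i  product -0.160961-0.000000i
  m=+1: Y*=-0.139031+0.051555i  Y=-0.178082+0.022266i  product +0.023611-0.012277i
  m=+2: Y*=+0.281665-0.242197i  Y=+0.021431-0.005444i  product +0.004718-0.006724i
Total Σ_m = -0.104303-0.000000i. Multiply by 2.513274: -0.262143-0.000000i. P_2(cos γ) = -0.262143

-0.262143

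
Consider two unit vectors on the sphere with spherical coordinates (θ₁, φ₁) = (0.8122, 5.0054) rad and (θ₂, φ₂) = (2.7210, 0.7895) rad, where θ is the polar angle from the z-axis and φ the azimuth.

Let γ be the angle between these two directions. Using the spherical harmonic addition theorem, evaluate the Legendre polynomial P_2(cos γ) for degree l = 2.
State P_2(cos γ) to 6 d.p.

Term-by-term m-sum for l=2 (normalisation 4π/5 = 2.513274):
  m=-2: -0.16953 - 0.11254j × -0.00053 - 0.06439j = -0.00716 + 0.01098j  (running Σ = -0.00716 + 0.01098j)
  m=-1: 0.11141 - 0.36928j × -0.20277 + 0.20444j = 0.05290 + 0.09765j  (running Σ = 0.04575 + 0.10863j)
  m=0: 0.13235 + 0.00000j × 0.47305 + 0.00000j = 0.06261 + 0.00000j  (running Σ = 0.10835 + 0.10863j)
  m=1: -0.11141 - 0.36928j × 0.20277 + 0.20444j = 0.05290 - 0.09765j  (running Σ = 0.16126 + 0.01098j)
  m=2: -0.16953 + 0.11254j × -0.00053 + 0.06439j = -0.00716 - 0.01098j  (running Σ = 0.15410 + 0.00000j)
Σ over m = 0.15410 + 0.00000j; ×(4π/5) → 0.38730 + 0.00000j. Real part: 0.387301

0.387301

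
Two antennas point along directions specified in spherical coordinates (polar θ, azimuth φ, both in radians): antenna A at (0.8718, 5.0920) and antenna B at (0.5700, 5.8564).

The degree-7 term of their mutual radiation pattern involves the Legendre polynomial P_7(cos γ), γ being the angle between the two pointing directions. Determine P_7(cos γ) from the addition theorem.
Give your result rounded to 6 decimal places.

Term-by-term m-sum for l=7 (normalisation 4π/15 = 0.837758):
  term(m=-7) = (0.000306, 0.000412)   from Y*(Ω₁)=(-0.035858, -0.068158), Y(Ω₂)=(-0.006584, 0.001023)
  term(m=-6) = (-0.001184, 0.009347)   from Y*(Ω₁)=(0.157313, -0.184186), Y(Ω₂)=(-0.032517, 0.021345)
  term(m=-5) = (-0.045313, 0.036674)   from Y*(Ω₁)=(0.400220, 0.135861), Y(Ω₂)=(-0.073630, 0.116628)
  term(m=-4) = (-0.125318, -0.010551)   from Y*(Ω₁)=(0.020213, 0.385738), Y(Ω₂)=(-0.044254, 0.322560)
  term(m=-3) = (-0.002995, -0.003398)   from Y*(Ω₁)=(-0.008431, 0.003887), Y(Ω₂)=(0.139709, 0.467424)
  term(m=-2) = (-0.005084, 0.120988)   from Y*(Ω₁)=(0.258036, 0.244869), Y(Ω₂)=(0.223751, 0.256545)
  term(m=-1) = (0.022351, -0.021432)   from Y*(Ω₁)=(-0.063624, 0.159474), Y(Ω₂)=(-0.164174, -0.074656)
  term(m=+0) = (-0.127244, 0.000000)   from Y*(Ω₁)=(0.310747, -0.000000), Y(Ω₂)=(-0.409478, 0.000000)
  term(m=+1) = (0.022351, 0.021432)   from Y*(Ω₁)=(0.063624, 0.159474), Y(Ω₂)=(0.164174, -0.074656)
  term(m=+2) = (-0.005084, -0.120988)   from Y*(Ω₁)=(0.258036, -0.244869), Y(Ω₂)=(0.223751, -0.256545)
  term(m=+3) = (-0.002995, 0.003398)   from Y*(Ω₁)=(0.008431, 0.003887), Y(Ω₂)=(-0.139709, 0.467424)
  term(m=+4) = (-0.125318, 0.010551)   from Y*(Ω₁)=(0.020213, -0.385738), Y(Ω₂)=(-0.044254, -0.322560)
  term(m=+5) = (-0.045313, -0.036674)   from Y*(Ω₁)=(-0.400220, 0.135861), Y(Ω₂)=(0.073630, 0.116628)
  term(m=+6) = (-0.001184, -0.009347)   from Y*(Ω₁)=(0.157313, 0.184186), Y(Ω₂)=(-0.032517, -0.021345)
  term(m=+7) = (0.000306, -0.000412)   from Y*(Ω₁)=(0.035858, -0.068158), Y(Ω₂)=(0.006584, 0.001023)
Σ over m = (-0.441718, -0.000000); ×(4π/15) → (-0.370053, -0.000000). Real part: -0.370053

-0.370053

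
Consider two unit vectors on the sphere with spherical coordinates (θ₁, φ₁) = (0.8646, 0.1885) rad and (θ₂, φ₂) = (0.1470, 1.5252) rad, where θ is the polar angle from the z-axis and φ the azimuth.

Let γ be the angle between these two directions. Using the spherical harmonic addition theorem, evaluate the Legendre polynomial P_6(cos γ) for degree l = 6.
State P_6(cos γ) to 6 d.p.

-0.020822

Summing Y*_{l m}(θ₁,φ₁)·Y_{l m}(θ₂,φ₂) over m ∈ [−6, 6]; prefactor 4π/(2·6+1) = 0.966644:
  m=-6: +0.039896+0.084789i × -0.000005-0.000001i = -0.000000-0.000000i  (running Σ = -0.000000-0.000000i)
  m=-5: +0.162735+0.223996i × +0.000025-0.000109i = +0.000028-0.000012i  (running Σ = +0.000028-0.000012i)
  m=-4: +0.316565+0.297285i × +0.001577+0.000291i = +0.000413+0.000561i  (running Σ = +0.000441+0.000548i)
  m=-3: +0.256602+0.162850i × -0.002144+0.015574i = -0.003086+0.003647i  (running Σ = -0.002645+0.004196i)
  m=-2: -0.127577-0.050513i × -0.104274-0.009535i = +0.012821+0.006484i  (running Σ = +0.010176+0.010679i)
  m=-1: -0.355920-0.067897i × +0.019706-0.431889i = -0.036338+0.152380i  (running Σ = -0.026162+0.163059i)
  m=0: +0.038531-0.000000i × +0.798903+0.000000i = +0.030782+0.000000i  (running Σ = +0.004621+0.163059i)
  m=1: +0.355920-0.067897i × -0.019706-0.431889i = -0.036338-0.152380i  (running Σ = -0.031717+0.010679i)
  m=2: -0.127577+0.050513i × -0.104274+0.009535i = +0.012821-0.006484i  (running Σ = -0.018896+0.004196i)
  m=3: -0.256602+0.162850i × +0.002144+0.015574i = -0.003086-0.003647i  (running Σ = -0.021982+0.000548i)
  m=4: +0.316565-0.297285i × +0.001577-0.000291i = +0.000413-0.000561i  (running Σ = -0.021569-0.000012i)
  m=5: -0.162735+0.223996i × -0.000025-0.000109i = +0.000028+0.000012i  (running Σ = -0.021541-0.000000i)
  m=6: +0.039896-0.084789i × -0.000005+0.000001i = -0.000000+0.000000i  (running Σ = -0.021541+0.000000i)
Accumulated sum -0.021541+0.000000i; after 4π/(2l+1) scaling, -0.020822+0.000000i ⇒ P_6 = -0.020822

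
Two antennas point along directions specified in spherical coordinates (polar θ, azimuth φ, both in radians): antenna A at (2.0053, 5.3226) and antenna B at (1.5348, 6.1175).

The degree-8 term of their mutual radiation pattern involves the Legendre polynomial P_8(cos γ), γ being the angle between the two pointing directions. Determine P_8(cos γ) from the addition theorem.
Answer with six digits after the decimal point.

Summing Y*_{l m}(θ₁,φ₁)·Y_{l m}(θ₂,φ₂) over m ∈ [−8, 8]; prefactor 4π/(2·8+1) = 0.739198:
  term(m=-8) = +0.120779-0.009199i   from Y*(Ω₁)=+0.039802-0.232850i, Y(Ω₂)=+0.124530+0.497412i
  term(m=-7) = -0.024375-0.021330i   from Y*(Ω₁)=-0.396578+0.187143i, Y(Ω₂)=+0.029510+0.067711i
  term(m=-6) = -0.007283-0.127616i   from Y*(Ω₁)=+0.301761+0.172646i, Y(Ω₂)=-0.200472-0.308209i
  term(m=-5) = +0.004203-0.004623i   from Y*(Ω₁)=+0.006498+0.071571i, Y(Ω₂)=-0.058776-0.064065i
  term(m=-4) = +0.116883-0.004445i   from Y*(Ω₁)=+0.274174-0.231284i, Y(Ω₂)=+0.257060+0.200637i
  term(m=-3) = -0.007105-0.006711i   from Y*(Ω₁)=-0.101496-0.026982i, Y(Ω₂)=+0.081805+0.044378i
  term(m=-2) = +0.001794+0.094368i   from Y*(Ω₁)=-0.105037-0.287417i, Y(Ω₂)=-0.291660-0.100348i
  term(m=-1) = +0.011383-0.011601i   from Y*(Ω₁)=-0.097344+0.139215i, Y(Ω₂)=-0.094369-0.015780i
  term(m=+0) = -0.085882-0.000000i   from Y*(Ω₁)=-0.283147-0.000000i, Y(Ω₂)=+0.303313+0.000000i
  term(m=+1) = +0.011383+0.011601i   from Y*(Ω₁)=+0.097344+0.139215i, Y(Ω₂)=+0.094369-0.015780i
  term(m=+2) = +0.001794-0.094368i   from Y*(Ω₁)=-0.105037+0.287417i, Y(Ω₂)=-0.291660+0.100348i
  term(m=+3) = -0.007105+0.006711i   from Y*(Ω₁)=+0.101496-0.026982i, Y(Ω₂)=-0.081805+0.044378i
  term(m=+4) = +0.116883+0.004445i   from Y*(Ω₁)=+0.274174+0.231284i, Y(Ω₂)=+0.257060-0.200637i
  term(m=+5) = +0.004203+0.004623i   from Y*(Ω₁)=-0.006498+0.071571i, Y(Ω₂)=+0.058776-0.064065i
  term(m=+6) = -0.007283+0.127616i   from Y*(Ω₁)=+0.301761-0.172646i, Y(Ω₂)=-0.200472+0.308209i
  term(m=+7) = -0.024375+0.021330i   from Y*(Ω₁)=+0.396578+0.187143i, Y(Ω₂)=-0.029510+0.067711i
  term(m=+8) = +0.120779+0.009199i   from Y*(Ω₁)=+0.039802+0.232850i, Y(Ω₂)=+0.124530-0.497412i
Σ over m = +0.346675+0.000000i; ×(4π/17) → +0.256261+0.000000i. Real part: 0.256261

0.256261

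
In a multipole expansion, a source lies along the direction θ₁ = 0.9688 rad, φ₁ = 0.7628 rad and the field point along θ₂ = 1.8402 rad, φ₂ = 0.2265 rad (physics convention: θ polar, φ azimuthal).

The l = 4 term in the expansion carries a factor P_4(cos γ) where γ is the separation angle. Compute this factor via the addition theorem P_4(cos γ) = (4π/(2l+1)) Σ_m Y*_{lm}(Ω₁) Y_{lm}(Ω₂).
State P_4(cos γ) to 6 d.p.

Term-by-term m-sum for l=4 (normalisation 4π/9 = 1.396263):
  [-4]  conj(Y_{4,-4})(Ω₁) = -0.20338 + 0.01843j ; Y_{4,-4}(Ω₂) = 0.23569 - 0.30069j ; Δ = -0.04239 + 0.06550j
  [-3]  conj(Y_{4,-3})(Ω₁) = -0.26097 + 0.29899j ; Y_{4,-3}(Ω₂) = -0.23210 + 0.18750j ; Δ = 0.00451 - 0.11833j
  [-2]  conj(Y_{4,-2})(Ω₁) = 0.01278 + 0.28258j ; Y_{4,-2}(Ω₂) = -0.14089 + 0.06858j ; Δ = -0.02118 - 0.03894j
  [-1]  conj(Y_{4,-1})(Ω₁) = -0.12055 - 0.11522j ; Y_{4,-1}(Ω₂) = 0.29617 - 0.06825j ; Δ = -0.04357 - 0.02590j
  [+0]  conj(Y_{4,0})(Ω₁) = -0.31960 + 0.00000j ; Y_{4,0}(Ω₂) = 0.11112 + 0.00000j ; Δ = -0.03551 + 0.00000j
  [+1]  conj(Y_{4,1})(Ω₁) = 0.12055 - 0.11522j ; Y_{4,1}(Ω₂) = -0.29617 - 0.06825j ; Δ = -0.04357 + 0.02590j
  [+2]  conj(Y_{4,2})(Ω₁) = 0.01278 - 0.28258j ; Y_{4,2}(Ω₂) = -0.14089 - 0.06858j ; Δ = -0.02118 + 0.03894j
  [+3]  conj(Y_{4,3})(Ω₁) = 0.26097 + 0.29899j ; Y_{4,3}(Ω₂) = 0.23210 + 0.18750j ; Δ = 0.00451 + 0.11833j
  [+4]  conj(Y_{4,4})(Ω₁) = -0.20338 - 0.01843j ; Y_{4,4}(Ω₂) = 0.23569 + 0.30069j ; Δ = -0.04239 - 0.06550j
Σ over m = -0.24077 + 0.00000j; ×(4π/9) → -0.33618 + 0.00000j. Real part: -0.336183

-0.336183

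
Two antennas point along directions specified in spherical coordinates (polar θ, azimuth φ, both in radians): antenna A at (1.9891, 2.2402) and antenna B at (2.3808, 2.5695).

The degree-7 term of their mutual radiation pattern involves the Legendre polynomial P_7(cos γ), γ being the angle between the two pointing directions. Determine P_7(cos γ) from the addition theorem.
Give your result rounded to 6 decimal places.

-0.393403

Addition theorem: P_7(cos γ) = (4π/15) Σ_m Y*_{lm}(Ω₁) Y_{lm}(Ω₂), m = −7…7:
  [-7]  conj(Y_{7,-7})(Ω₁) = -0.26591 + 0.00707j ; Y_{7,-7}(Ω₂) = 0.02408 + 0.02815j ; Δ = -0.00660 - 0.00731j
  [-6]  conj(Y_{7,-6})(Ω₁) = -0.28367 - 0.33955j ; Y_{7,-6}(Ω₂) = 0.13948 + 0.04177j ; Δ = -0.02538 - 0.05921j
  [-5]  conj(Y_{7,-5})(Ω₁) = 0.05460 - 0.26206j ; Y_{7,-5}(Ω₂) = 0.31971 - 0.09232j ; Δ = -0.00674 - 0.08882j
  [-4]  conj(Y_{7,-4})(Ω₁) = -0.15890 + 0.07951j ; Y_{7,-4}(Ω₂) = 0.30173 - 0.34571j ; Δ = -0.02046 + 0.07892j
  [-3]  conj(Y_{7,-3})(Ω₁) = -0.30563 - 0.14292j ; Y_{7,-3}(Ω₂) = 0.04064 - 0.27738j ; Δ = -0.05206 + 0.07897j
  [-2]  conj(Y_{7,-2})(Ω₁) = 0.00906 + 0.03836j ; Y_{7,-2}(Ω₂) = 0.07472 + 0.16439j ; Δ = -0.00563 + 0.00436j
  [-1]  conj(Y_{7,-1})(Ω₁) = -0.20738 + 0.26207j ; Y_{7,-1}(Ω₂) = 0.31361 + 0.20194j ; Δ = -0.11796 + 0.04031j
  [+0]  conj(Y_{7,0})(Ω₁) = -0.00100 + 0.00000j ; Y_{7,0}(Ω₂) = -0.07260 + 0.00000j ; Δ = 0.00007 + 0.00000j
  [+1]  conj(Y_{7,1})(Ω₁) = 0.20738 + 0.26207j ; Y_{7,1}(Ω₂) = -0.31361 + 0.20194j ; Δ = -0.11796 - 0.04031j
  [+2]  conj(Y_{7,2})(Ω₁) = 0.00906 - 0.03836j ; Y_{7,2}(Ω₂) = 0.07472 - 0.16439j ; Δ = -0.00563 - 0.00436j
  [+3]  conj(Y_{7,3})(Ω₁) = 0.30563 - 0.14292j ; Y_{7,3}(Ω₂) = -0.04064 - 0.27738j ; Δ = -0.05206 - 0.07897j
  [+4]  conj(Y_{7,4})(Ω₁) = -0.15890 - 0.07951j ; Y_{7,4}(Ω₂) = 0.30173 + 0.34571j ; Δ = -0.02046 - 0.07892j
  [+5]  conj(Y_{7,5})(Ω₁) = -0.05460 - 0.26206j ; Y_{7,5}(Ω₂) = -0.31971 - 0.09232j ; Δ = -0.00674 + 0.08882j
  [+6]  conj(Y_{7,6})(Ω₁) = -0.28367 + 0.33955j ; Y_{7,6}(Ω₂) = 0.13948 - 0.04177j ; Δ = -0.02538 + 0.05921j
  [+7]  conj(Y_{7,7})(Ω₁) = 0.26591 + 0.00707j ; Y_{7,7}(Ω₂) = -0.02408 + 0.02815j ; Δ = -0.00660 + 0.00731j
Σ over m = -0.46959 + 0.00000j; ×(4π/15) → -0.39340 + 0.00000j. Real part: -0.393403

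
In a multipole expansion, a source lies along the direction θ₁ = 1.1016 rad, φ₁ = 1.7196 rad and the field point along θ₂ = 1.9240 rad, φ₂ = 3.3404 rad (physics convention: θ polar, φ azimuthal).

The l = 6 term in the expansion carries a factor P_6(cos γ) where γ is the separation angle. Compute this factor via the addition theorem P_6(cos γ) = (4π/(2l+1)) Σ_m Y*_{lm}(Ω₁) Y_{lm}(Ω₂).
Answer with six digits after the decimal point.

Summing Y*_{l m}(θ₁,φ₁)·Y_{l m}(θ₂,φ₂) over m ∈ [−6, 6]; prefactor 4π/(2·6+1) = 0.966644:
  term(m=-6) = -0.076587+0.023693i   from Y*(Ω₁)=-0.152556-0.189437i, Y(Ω₂)=+0.121629-0.306338i
  term(m=-5) = +0.044486+0.174207i   from Y*(Ω₁)=-0.289283+0.314272i, Y(Ω₂)=+0.229537-0.352837i
  term(m=-4) = +0.024164-0.004899i   from Y*(Ω₁)=+0.233532+0.158133i, Y(Ω₂)=+0.061205-0.062421i
  term(m=-3) = -0.007351-0.048634i   from Y*(Ω₁)=-0.067760+0.141569i, Y(Ω₂)=-0.259282+0.176026i
  term(m=-2) = -0.065506+0.006573i   from Y*(Ω₁)=+0.322212+0.098828i, Y(Ω₂)=-0.180100+0.075639i
  term(m=-1) = +0.000514+0.010268i   from Y*(Ω₁)=-0.006054+0.040384i, Y(Ω₂)=+0.246802-0.049723i
  term(m=+0) = +0.073521+0.000000i   from Y*(Ω₁)=+0.335294-0.000000i, Y(Ω₂)=+0.219274+0.000000i
  term(m=+1) = +0.000514-0.010268i   from Y*(Ω₁)=+0.006054+0.040384i, Y(Ω₂)=-0.246802-0.049723i
  term(m=+2) = -0.065506-0.006573i   from Y*(Ω₁)=+0.322212-0.098828i, Y(Ω₂)=-0.180100-0.075639i
  term(m=+3) = -0.007351+0.048634i   from Y*(Ω₁)=+0.067760+0.141569i, Y(Ω₂)=+0.259282+0.176026i
  term(m=+4) = +0.024164+0.004899i   from Y*(Ω₁)=+0.233532-0.158133i, Y(Ω₂)=+0.061205+0.062421i
  term(m=+5) = +0.044486-0.174207i   from Y*(Ω₁)=+0.289283+0.314272i, Y(Ω₂)=-0.229537-0.352837i
  term(m=+6) = -0.076587-0.023693i   from Y*(Ω₁)=-0.152556+0.189437i, Y(Ω₂)=+0.121629+0.306338i
Total Σ_m = -0.087038-0.000000i. Multiply by 0.966644: -0.084135-0.000000i. P_6(cos γ) = -0.084135

-0.084135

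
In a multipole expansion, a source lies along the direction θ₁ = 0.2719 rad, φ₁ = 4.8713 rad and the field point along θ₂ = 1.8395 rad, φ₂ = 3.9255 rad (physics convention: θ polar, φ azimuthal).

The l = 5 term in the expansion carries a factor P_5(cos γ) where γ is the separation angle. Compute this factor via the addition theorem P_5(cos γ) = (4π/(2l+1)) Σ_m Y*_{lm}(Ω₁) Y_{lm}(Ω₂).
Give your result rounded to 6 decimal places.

Addition theorem: P_5(cos γ) = (4π/11) Σ_m Y*_{lm}(Ω₁) Y_{lm}(Ω₂), m = −5…5:
  m=-5: Y*=0.00046 - 0.00045j  Y=0.27541 - 0.27134j  product 0.00000 - 0.00025j
  m=-4: Y*=0.00592 + 0.00437j  Y=0.33666 + 0.00201j  product 0.00198 + 0.00148j
  m=-3: Y*=-0.02260 + 0.04377j  Y=-0.07980 - 0.08052j  product 0.00533 - 0.00167j
  m=-2: Y*=-0.19950 - 0.06563j  Y=0.00098 - 0.32979j  product -0.02184 + 0.06573j
  m=-1: Y*=0.08289 - 0.51721j  Y=-0.02571 + 0.02564j  product 0.01113 + 0.01542j
  m=+0: Y*=0.48314 + 0.00000j  Y=-0.32226 + 0.00000j  product -0.15570 + 0.00000j
  m=+1: Y*=-0.08289 - 0.51721j  Y=0.02571 + 0.02564j  product 0.01113 - 0.01542j
  m=+2: Y*=-0.19950 + 0.06563j  Y=0.00098 + 0.32979j  product -0.02184 - 0.06573j
  m=+3: Y*=0.02260 + 0.04377j  Y=0.07980 - 0.08052j  product 0.00533 + 0.00167j
  m=+4: Y*=0.00592 - 0.00437j  Y=0.33666 - 0.00201j  product 0.00198 - 0.00148j
  m=+5: Y*=-0.00046 - 0.00045j  Y=-0.27541 - 0.27134j  product 0.00000 + 0.00025j
Total Σ_m = -0.16249 + 0.00000j. Multiply by 1.142397: -0.18563 + 0.00000j. P_5(cos γ) = -0.185625

-0.185625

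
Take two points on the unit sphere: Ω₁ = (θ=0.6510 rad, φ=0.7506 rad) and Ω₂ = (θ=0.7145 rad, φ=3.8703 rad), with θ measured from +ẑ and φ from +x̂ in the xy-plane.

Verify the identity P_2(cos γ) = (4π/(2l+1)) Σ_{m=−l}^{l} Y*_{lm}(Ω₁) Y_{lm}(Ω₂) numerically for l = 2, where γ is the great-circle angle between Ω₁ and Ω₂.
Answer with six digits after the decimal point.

-0.437605

Summing Y*_{l m}(θ₁,φ₁)·Y_{l m}(θ₂,φ₂) over m ∈ [−2, 2]; prefactor 4π/(2·2+1) = 2.513274:
  [-2]  conj(Y_{2,-2})(Ω₁) = 0.00986 + 0.14150j ; Y_{2,-2}(Ω₂) = 0.01876 - 0.16478j ; Δ = 0.02350 + 0.00103j
  [-1]  conj(Y_{2,-1})(Ω₁) = 0.27233 + 0.25401j ; Y_{2,-1}(Ω₂) = -0.28528 + 0.25464j ; Δ = -0.14237 - 0.00312j
  [+0]  conj(Y_{2,0})(Ω₁) = 0.28333 + 0.00000j ; Y_{2,0}(Ω₂) = 0.22455 + 0.00000j ; Δ = 0.06362 + 0.00000j
  [+1]  conj(Y_{2,1})(Ω₁) = -0.27233 + 0.25401j ; Y_{2,1}(Ω₂) = 0.28528 + 0.25464j ; Δ = -0.14237 + 0.00312j
  [+2]  conj(Y_{2,2})(Ω₁) = 0.00986 - 0.14150j ; Y_{2,2}(Ω₂) = 0.01876 + 0.16478j ; Δ = 0.02350 - 0.00103j
Accumulated sum -0.17412 + 0.00000j; after 4π/(2l+1) scaling, -0.43761 + 0.00000j ⇒ P_2 = -0.437605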